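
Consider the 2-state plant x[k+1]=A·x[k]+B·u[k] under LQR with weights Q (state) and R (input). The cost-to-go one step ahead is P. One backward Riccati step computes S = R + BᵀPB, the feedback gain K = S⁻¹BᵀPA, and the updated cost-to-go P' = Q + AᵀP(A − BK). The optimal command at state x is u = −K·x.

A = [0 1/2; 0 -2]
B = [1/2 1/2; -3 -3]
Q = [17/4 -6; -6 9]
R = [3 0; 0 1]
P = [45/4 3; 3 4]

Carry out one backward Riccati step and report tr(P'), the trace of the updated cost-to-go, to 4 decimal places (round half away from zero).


13.8589

BᵀP = [-3.3750 -10.5000; -3.3750 -10.5000]
S = R + BᵀPB = [3 0; 0 1] + [29.8125 29.8125; 29.8125 29.8125] = [32.8125 29.8125; 29.8125 30.8125]
BᵀPA = [0.0000 19.3125; 0.0000 19.3125]
K = S⁻¹·BᵀPA = [0.0000 0.1580; 0.0000 0.4739]
A−BK = [0.0000 0.1840; 0.0000 -0.1043]
AᵀP(A−BK) = [0.0000 0.0000; 0.0000 0.6089]
P' = Q + AᵀP(A−BK) = [4.2500 -6.0000; -6.0000 9.6089]
tr(P') = 13.8589


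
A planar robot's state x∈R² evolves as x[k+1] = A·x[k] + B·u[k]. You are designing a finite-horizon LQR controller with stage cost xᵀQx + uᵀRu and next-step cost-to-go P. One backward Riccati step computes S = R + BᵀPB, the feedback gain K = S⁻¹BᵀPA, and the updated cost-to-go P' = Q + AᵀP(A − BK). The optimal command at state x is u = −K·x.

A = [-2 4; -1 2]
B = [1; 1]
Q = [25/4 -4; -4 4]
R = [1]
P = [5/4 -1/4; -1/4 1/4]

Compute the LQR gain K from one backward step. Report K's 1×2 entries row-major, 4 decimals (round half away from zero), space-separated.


BᵀP = [1.0000 0.0000]
S = R + BᵀPB = [1] + [1.0000] = [2.0000]
BᵀPA = [-2.0000 4.0000]
K = S⁻¹·BᵀPA = [-1.0000 2.0000]
A−BK = [-1.0000 2.0000; 0.0000 0.0000]
AᵀP(A−BK) = [2.2500 -4.5000; -4.5000 9.0000]
P' = Q + AᵀP(A−BK) = [8.5000 -8.5000; -8.5000 13.0000]
tr(P') = 21.5000

-1.0000 2.0000


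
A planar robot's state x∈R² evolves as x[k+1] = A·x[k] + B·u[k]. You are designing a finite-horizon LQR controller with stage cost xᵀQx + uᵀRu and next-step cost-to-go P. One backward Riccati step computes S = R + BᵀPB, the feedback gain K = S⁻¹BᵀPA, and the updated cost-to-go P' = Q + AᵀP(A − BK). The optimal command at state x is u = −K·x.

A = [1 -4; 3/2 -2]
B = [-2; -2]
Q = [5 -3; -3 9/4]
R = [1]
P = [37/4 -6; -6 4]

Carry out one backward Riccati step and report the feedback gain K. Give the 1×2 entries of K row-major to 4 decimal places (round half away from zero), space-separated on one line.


-0.0833 3.0000

BᵀP = [-6.5000 4.0000]
S = R + BᵀPB = [1] + [5.0000] = [6.0000]
BᵀPA = [-0.5000 18.0000]
K = S⁻¹·BᵀPA = [-0.0833 3.0000]
A−BK = [0.8333 2.0000; 1.3333 4.0000]
AᵀP(A−BK) = [0.2083 0.5000; 0.5000 14.0000]
P' = Q + AᵀP(A−BK) = [5.2083 -2.5000; -2.5000 16.2500]
tr(P') = 21.4583


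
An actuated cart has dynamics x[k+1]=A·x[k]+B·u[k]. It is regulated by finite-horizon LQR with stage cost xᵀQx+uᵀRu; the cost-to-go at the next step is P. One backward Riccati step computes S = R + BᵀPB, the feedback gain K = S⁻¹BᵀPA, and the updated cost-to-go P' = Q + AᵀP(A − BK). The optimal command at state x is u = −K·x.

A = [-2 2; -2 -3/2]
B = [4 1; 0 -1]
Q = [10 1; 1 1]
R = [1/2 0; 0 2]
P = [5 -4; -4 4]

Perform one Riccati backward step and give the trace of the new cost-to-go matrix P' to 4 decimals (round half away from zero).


BᵀP = [20.0000 -16.0000; 9.0000 -8.0000]
S = R + BᵀPB = [1/2 0; 0 2] + [80.0000 36.0000; 36.0000 17.0000] = [80.5000 36.0000; 36.0000 19.0000]
BᵀPA = [-8.0000 64.0000; -2.0000 30.0000]
K = S⁻¹·BᵀPA = [-0.3426 0.5824; 0.5439 0.4754]
A−BK = [-1.1734 -0.8051; -1.4561 -1.0246]
AᵀP(A−BK) = [2.3469 1.6103; 1.6103 1.4625]
P' = Q + AᵀP(A−BK) = [12.3469 2.6103; 2.6103 2.4625]
tr(P') = 14.8094

14.8094


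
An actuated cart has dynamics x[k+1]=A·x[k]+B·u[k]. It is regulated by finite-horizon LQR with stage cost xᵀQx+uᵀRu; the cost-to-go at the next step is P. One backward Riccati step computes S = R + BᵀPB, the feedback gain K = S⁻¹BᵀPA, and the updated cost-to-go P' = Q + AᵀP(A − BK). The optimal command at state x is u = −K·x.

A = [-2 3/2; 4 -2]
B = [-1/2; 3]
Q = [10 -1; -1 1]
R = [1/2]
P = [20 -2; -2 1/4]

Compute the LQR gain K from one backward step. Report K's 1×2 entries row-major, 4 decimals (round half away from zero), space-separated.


BᵀP = [-16.0000 1.7500]
S = R + BᵀPB = [1/2] + [13.2500] = [13.7500]
BᵀPA = [39.0000 -27.5000]
K = S⁻¹·BᵀPA = [2.8364 -2.0000]
A−BK = [-0.5818 0.5000; -4.5091 4.0000]
AᵀP(A−BK) = [5.3818 -4.0000; -4.0000 3.0000]
P' = Q + AᵀP(A−BK) = [15.3818 -5.0000; -5.0000 4.0000]
tr(P') = 19.3818

2.8364 -2.0000


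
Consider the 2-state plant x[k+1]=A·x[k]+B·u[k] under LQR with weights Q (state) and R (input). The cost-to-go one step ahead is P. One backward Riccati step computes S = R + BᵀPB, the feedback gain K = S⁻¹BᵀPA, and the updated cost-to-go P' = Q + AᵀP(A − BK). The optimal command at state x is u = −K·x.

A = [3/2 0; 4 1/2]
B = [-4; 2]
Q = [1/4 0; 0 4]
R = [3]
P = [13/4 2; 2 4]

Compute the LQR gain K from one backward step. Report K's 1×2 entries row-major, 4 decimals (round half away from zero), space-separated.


-0.3462 0.0000

BᵀP = [-9.0000 0.0000]
S = R + BᵀPB = [3] + [36.0000] = [39.0000]
BᵀPA = [-13.5000 0.0000]
K = S⁻¹·BᵀPA = [-0.3462 0.0000]
A−BK = [0.1154 0.0000; 4.6923 0.5000]
AᵀP(A−BK) = [90.6394 9.5000; 9.5000 1.0000]
P' = Q + AᵀP(A−BK) = [90.8894 9.5000; 9.5000 5.0000]
tr(P') = 95.8894


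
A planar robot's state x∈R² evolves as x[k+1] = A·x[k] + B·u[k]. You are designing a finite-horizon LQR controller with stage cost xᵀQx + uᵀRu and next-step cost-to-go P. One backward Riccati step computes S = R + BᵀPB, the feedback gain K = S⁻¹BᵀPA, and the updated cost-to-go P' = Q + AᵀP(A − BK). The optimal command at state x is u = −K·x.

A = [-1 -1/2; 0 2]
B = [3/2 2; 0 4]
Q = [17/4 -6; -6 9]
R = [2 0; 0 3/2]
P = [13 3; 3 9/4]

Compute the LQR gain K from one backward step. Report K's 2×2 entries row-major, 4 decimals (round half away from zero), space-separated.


BᵀP = [19.5000 4.5000; 38.0000 15.0000]
S = R + BᵀPB = [2 0; 0 3/2] + [29.2500 57.0000; 57.0000 136.0000] = [31.2500 57.0000; 57.0000 137.5000]
BᵀPA = [-19.5000 -0.7500; -38.0000 11.0000]
K = S⁻¹·BᵀPA = [-0.4917 -0.6968; -0.0725 0.3688]
A−BK = [-0.1174 -0.1925; 0.2901 0.5246]
AᵀP(A−BK) = [0.6556 0.9290; 0.9290 1.6702]
P' = Q + AᵀP(A−BK) = [4.9056 -5.0710; -5.0710 10.6702]
tr(P') = 15.5758

-0.4917 -0.6968 -0.0725 0.3688


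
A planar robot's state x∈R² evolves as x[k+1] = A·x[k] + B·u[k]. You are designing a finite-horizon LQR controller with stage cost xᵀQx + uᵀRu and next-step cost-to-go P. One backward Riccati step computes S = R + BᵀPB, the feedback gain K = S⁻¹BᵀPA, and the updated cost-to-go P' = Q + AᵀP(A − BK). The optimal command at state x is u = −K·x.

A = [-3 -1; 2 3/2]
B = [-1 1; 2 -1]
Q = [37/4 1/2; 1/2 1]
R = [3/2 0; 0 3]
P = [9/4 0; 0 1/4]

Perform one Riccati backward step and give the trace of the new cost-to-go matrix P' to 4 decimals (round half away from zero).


BᵀP = [-2.2500 0.5000; 2.2500 -0.2500]
S = R + BᵀPB = [3/2 0; 0 3] + [3.2500 -2.7500; -2.7500 2.5000] = [4.7500 -2.7500; -2.7500 5.5000]
BᵀPA = [7.7500 3.0000; -7.2500 -2.6250]
K = S⁻¹·BᵀPA = [1.2222 0.5000; -0.7071 -0.2273]
A−BK = [-1.0707 -0.2727; -1.1515 0.2727]
AᵀP(A−BK) = [6.6515 1.9773; 1.9773 0.7159]
P' = Q + AᵀP(A−BK) = [15.9015 2.4773; 2.4773 1.7159]
tr(P') = 17.6174

17.6174


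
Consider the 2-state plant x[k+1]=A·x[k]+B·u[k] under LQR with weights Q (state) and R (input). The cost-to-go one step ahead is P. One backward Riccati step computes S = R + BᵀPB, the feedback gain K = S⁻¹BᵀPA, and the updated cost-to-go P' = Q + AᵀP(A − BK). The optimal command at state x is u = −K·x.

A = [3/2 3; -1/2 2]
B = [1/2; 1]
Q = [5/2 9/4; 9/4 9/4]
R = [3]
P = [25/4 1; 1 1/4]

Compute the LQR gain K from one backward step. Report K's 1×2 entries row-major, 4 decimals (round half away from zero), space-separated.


BᵀP = [4.1250 0.7500]
S = R + BᵀPB = [3] + [2.8125] = [5.8125]
BᵀPA = [5.8125 13.8750]
K = S⁻¹·BᵀPA = [1.0000 2.3871]
A−BK = [1.0000 1.8065; -1.5000 -0.3871]
AᵀP(A−BK) = [6.8125 15.5000; 15.5000 36.1290]
P' = Q + AᵀP(A−BK) = [9.3125 17.7500; 17.7500 38.3790]
tr(P') = 47.6915

1.0000 2.3871


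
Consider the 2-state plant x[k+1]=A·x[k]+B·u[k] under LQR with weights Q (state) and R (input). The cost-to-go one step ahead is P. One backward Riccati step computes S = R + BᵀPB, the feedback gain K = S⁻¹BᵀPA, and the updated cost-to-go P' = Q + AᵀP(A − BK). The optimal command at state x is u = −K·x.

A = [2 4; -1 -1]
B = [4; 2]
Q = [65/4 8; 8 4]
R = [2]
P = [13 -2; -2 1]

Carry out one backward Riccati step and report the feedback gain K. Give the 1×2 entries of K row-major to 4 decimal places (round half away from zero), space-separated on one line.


BᵀP = [48.0000 -6.0000]
S = R + BᵀPB = [2] + [180.0000] = [182.0000]
BᵀPA = [102.0000 198.0000]
K = S⁻¹·BᵀPA = [0.5604 1.0879]
A−BK = [-0.2418 -0.3516; -2.1209 -3.1758]
AᵀP(A−BK) = [3.8352 6.0330; 6.0330 9.5934]
P' = Q + AᵀP(A−BK) = [20.0852 14.0330; 14.0330 13.5934]
tr(P') = 33.6786

0.5604 1.0879


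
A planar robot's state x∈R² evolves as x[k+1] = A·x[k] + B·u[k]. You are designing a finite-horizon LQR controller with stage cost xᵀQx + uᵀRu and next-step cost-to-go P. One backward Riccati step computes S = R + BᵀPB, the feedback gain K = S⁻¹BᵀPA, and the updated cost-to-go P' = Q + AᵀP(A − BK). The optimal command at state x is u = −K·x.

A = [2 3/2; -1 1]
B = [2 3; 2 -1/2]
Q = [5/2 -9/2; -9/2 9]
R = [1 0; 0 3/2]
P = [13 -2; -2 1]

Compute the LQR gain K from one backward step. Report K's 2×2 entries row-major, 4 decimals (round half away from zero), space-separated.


-0.0911 0.4519 0.7423 0.1862

BᵀP = [22.0000 -2.0000; 40.0000 -6.5000]
S = R + BᵀPB = [1 0; 0 3/2] + [40.0000 67.0000; 67.0000 123.2500] = [41.0000 67.0000; 67.0000 124.7500]
BᵀPA = [46.0000 31.0000; 86.5000 53.5000]
K = S⁻¹·BᵀPA = [-0.0911 0.4519; 0.7423 0.1862]
A−BK = [-0.0447 0.0378; -0.4467 0.1894]
AᵀP(A−BK) = [0.9804 0.1103; 0.1103 0.2820]
P' = Q + AᵀP(A−BK) = [3.4804 -4.3897; -4.3897 9.2820]
tr(P') = 12.7624


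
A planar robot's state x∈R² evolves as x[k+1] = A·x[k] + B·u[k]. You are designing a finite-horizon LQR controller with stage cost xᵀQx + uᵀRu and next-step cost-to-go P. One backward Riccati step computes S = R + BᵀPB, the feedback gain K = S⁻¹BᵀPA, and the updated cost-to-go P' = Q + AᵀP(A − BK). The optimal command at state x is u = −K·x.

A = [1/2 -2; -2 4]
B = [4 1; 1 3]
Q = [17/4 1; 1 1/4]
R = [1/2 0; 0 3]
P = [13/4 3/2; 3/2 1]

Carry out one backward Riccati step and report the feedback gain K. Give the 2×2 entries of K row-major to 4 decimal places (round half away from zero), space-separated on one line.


BᵀP = [14.5000 7.0000; 7.7500 4.5000]
S = R + BᵀPB = [1/2 0; 0 3] + [65.0000 35.5000; 35.5000 21.2500] = [65.5000 35.5000; 35.5000 24.2500]
BᵀPA = [-6.7500 -1.0000; -5.1250 2.5000]
K = S⁻¹·BᵀPA = [0.0556 -0.3444; -0.2928 0.6072]
A−BK = [0.5703 -1.2297; -1.1773 2.5227]
AᵀP(A−BK) = [0.6875 -1.4625; -1.4625 3.1375]
P' = Q + AᵀP(A−BK) = [4.9375 -0.4625; -0.4625 3.3875]
tr(P') = 8.3250

0.0556 -0.3444 -0.2928 0.6072


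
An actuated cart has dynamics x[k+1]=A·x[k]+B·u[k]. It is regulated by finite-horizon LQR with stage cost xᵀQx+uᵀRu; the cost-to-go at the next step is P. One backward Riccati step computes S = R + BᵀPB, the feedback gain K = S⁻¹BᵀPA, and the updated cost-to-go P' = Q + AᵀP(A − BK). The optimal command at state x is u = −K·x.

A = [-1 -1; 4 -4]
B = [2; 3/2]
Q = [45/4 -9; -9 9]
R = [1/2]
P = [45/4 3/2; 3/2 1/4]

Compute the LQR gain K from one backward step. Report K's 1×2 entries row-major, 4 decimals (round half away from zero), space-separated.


BᵀP = [24.7500 3.3750]
S = R + BᵀPB = [1/2] + [54.5625] = [55.0625]
BᵀPA = [-11.2500 -38.2500]
K = S⁻¹·BᵀPA = [-0.2043 -0.6947]
A−BK = [-0.5914 0.3893; 4.3065 -2.9580]
AᵀP(A−BK) = [0.9515 -0.5650; -0.5650 0.6791]
P' = Q + AᵀP(A−BK) = [12.2015 -9.5650; -9.5650 9.6791]
tr(P') = 21.8805

-0.2043 -0.6947


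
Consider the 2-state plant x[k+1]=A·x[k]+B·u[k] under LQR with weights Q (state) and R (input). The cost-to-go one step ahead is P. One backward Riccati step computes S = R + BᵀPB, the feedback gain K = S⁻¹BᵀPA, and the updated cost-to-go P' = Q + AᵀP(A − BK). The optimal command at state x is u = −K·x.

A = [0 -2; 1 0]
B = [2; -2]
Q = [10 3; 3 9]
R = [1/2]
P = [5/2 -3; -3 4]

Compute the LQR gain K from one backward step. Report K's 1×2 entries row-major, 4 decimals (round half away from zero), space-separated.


BᵀP = [11.0000 -14.0000]
S = R + BᵀPB = [1/2] + [50.0000] = [50.5000]
BᵀPA = [-14.0000 -22.0000]
K = S⁻¹·BᵀPA = [-0.2772 -0.4356]
A−BK = [0.5545 -1.1287; 0.4455 -0.8713]
AᵀP(A−BK) = [0.1188 -0.0990; -0.0990 0.4158]
P' = Q + AᵀP(A−BK) = [10.1188 2.9010; 2.9010 9.4158]
tr(P') = 19.5347

-0.2772 -0.4356


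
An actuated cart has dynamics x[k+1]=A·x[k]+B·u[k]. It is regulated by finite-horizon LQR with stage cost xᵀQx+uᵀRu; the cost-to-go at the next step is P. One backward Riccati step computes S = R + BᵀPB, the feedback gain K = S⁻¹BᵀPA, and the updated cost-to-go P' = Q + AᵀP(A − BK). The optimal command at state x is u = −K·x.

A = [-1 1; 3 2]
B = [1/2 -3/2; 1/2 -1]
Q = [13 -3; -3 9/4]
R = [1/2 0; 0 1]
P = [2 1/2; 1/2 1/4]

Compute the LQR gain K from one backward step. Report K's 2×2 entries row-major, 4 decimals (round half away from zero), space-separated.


BᵀP = [1.2500 0.3750; -3.5000 -1.0000]
S = R + BᵀPB = [1/2 0; 0 1] + [0.8125 -2.2500; -2.2500 6.2500] = [1.3125 -2.2500; -2.2500 7.2500]
BᵀPA = [-0.1250 2.0000; 0.5000 -5.5000]
K = S⁻¹·BᵀPA = [0.0491 0.4772; 0.0842 -0.6105]
A−BK = [-0.8982 -0.1544; 3.0596 1.1509]
AᵀP(A−BK) = [1.2140 0.3649; 0.3649 0.6877]
P' = Q + AᵀP(A−BK) = [14.2140 -2.6351; -2.6351 2.9377]
tr(P') = 17.1518

0.0491 0.4772 0.0842 -0.6105


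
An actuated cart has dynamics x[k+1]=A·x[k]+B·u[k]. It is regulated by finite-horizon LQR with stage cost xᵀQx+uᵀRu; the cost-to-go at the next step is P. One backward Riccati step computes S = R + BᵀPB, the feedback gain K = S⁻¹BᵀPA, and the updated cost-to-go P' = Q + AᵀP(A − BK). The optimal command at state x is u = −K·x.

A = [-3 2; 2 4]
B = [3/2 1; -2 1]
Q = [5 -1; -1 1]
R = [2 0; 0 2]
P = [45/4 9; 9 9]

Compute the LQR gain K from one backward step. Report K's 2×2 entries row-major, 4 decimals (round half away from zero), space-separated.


BᵀP = [-1.1250 -4.5000; 20.2500 18.0000]
S = R + BᵀPB = [2 0; 0 2] + [7.3125 -5.6250; -5.6250 38.2500] = [9.3125 -5.6250; -5.6250 40.2500]
BᵀPA = [-5.6250 -20.2500; -24.7500 112.5000]
K = S⁻¹·BᵀPA = [-1.0654 -0.5311; -0.7638 2.7208]
A−BK = [-0.6381 0.0758; 0.6330 0.2171]
AᵀP(A−BK) = [4.3533 -3.1470; -3.1470 16.1544]
P' = Q + AᵀP(A−BK) = [9.3533 -4.1470; -4.1470 17.1544]
tr(P') = 26.5077

-1.0654 -0.5311 -0.7638 2.7208


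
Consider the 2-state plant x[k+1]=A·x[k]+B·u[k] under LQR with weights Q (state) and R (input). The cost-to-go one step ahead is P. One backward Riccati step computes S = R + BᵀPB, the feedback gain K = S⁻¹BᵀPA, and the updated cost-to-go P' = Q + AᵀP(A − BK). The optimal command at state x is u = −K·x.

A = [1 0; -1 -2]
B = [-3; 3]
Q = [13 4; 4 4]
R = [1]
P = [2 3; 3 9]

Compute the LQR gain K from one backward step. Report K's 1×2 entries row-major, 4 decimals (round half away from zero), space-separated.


BᵀP = [3.0000 18.0000]
S = R + BᵀPB = [1] + [45.0000] = [46.0000]
BᵀPA = [-15.0000 -36.0000]
K = S⁻¹·BᵀPA = [-0.3261 -0.7826]
A−BK = [0.0217 -2.3478; -0.0217 0.3478]
AᵀP(A−BK) = [0.1087 0.2609; 0.2609 7.8261]
P' = Q + AᵀP(A−BK) = [13.1087 4.2609; 4.2609 11.8261]
tr(P') = 24.9348

-0.3261 -0.7826


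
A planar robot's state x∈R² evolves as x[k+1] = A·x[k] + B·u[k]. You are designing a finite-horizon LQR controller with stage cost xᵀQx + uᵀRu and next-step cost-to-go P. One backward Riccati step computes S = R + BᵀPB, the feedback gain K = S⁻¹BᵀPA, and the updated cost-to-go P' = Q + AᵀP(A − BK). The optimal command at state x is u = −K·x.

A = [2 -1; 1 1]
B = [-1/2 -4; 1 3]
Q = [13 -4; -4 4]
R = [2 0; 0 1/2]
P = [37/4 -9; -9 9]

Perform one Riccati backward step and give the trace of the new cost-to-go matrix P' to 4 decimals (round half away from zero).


17.5551

BᵀP = [-13.6250 13.5000; -64.0000 63.0000]
S = R + BᵀPB = [2 0; 0 1/2] + [20.3125 95.0000; 95.0000 445.0000] = [22.3125 95.0000; 95.0000 445.5000]
BᵀPA = [-13.7500 27.1250; -65.0000 127.0000]
K = S⁻¹·BᵀPA = [0.0539 0.0210; -0.1574 0.2806]
A−BK = [1.3973 0.1329; 1.4183 0.1372]
AᵀP(A−BK) = [0.5103 0.0274; 0.0274 0.0448]
P' = Q + AᵀP(A−BK) = [13.5103 -3.9726; -3.9726 4.0448]
tr(P') = 17.5551


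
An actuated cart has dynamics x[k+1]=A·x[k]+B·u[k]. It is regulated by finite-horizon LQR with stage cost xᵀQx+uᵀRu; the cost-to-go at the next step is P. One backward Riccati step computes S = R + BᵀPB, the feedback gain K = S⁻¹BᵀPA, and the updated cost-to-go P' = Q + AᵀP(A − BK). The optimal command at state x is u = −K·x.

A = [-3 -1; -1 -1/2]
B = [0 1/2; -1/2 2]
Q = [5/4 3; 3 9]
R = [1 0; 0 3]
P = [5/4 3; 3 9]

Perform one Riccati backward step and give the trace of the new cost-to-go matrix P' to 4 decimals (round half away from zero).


14.5807

BᵀP = [-1.5000 -4.5000; 6.6250 19.5000]
S = R + BᵀPB = [1 0; 0 3] + [2.2500 -9.7500; -9.7500 42.3125] = [3.2500 -9.7500; -9.7500 45.3125]
BᵀPA = [9.0000 3.7500; -39.3750 -16.3750]
K = S⁻¹·BᵀPA = [0.4579 0.1966; -0.7704 -0.3191]
A−BK = [-2.6148 -0.8405; 0.7698 0.2365]
AᵀP(A−BK) = [3.7929 1.4169; 1.4169 0.5379]
P' = Q + AᵀP(A−BK) = [5.0429 4.4169; 4.4169 9.5379]
tr(P') = 14.5807


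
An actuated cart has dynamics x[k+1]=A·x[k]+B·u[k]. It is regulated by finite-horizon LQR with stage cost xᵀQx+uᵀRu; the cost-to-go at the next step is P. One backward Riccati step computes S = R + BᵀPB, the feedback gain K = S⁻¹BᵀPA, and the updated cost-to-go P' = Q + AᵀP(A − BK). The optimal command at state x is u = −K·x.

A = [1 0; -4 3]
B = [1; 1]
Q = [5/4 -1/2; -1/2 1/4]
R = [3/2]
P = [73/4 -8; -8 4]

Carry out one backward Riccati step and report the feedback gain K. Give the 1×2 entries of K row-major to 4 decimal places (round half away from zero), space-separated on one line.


3.3871 -1.5484

BᵀP = [10.2500 -4.0000]
S = R + BᵀPB = [3/2] + [6.2500] = [7.7500]
BᵀPA = [26.2500 -12.0000]
K = S⁻¹·BᵀPA = [3.3871 -1.5484]
A−BK = [-2.3871 1.5484; -7.3871 4.5484]
AᵀP(A−BK) = [57.3387 -31.3548; -31.3548 17.4194]
P' = Q + AᵀP(A−BK) = [58.5887 -31.8548; -31.8548 17.6694]
tr(P') = 76.2581


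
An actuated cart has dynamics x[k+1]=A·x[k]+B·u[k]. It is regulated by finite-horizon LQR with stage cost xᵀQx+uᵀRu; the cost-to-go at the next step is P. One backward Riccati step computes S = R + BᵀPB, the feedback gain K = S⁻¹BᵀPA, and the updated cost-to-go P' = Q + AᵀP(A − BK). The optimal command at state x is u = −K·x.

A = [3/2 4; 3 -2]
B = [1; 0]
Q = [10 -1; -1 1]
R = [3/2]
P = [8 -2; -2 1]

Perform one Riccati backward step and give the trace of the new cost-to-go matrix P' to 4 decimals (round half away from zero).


BᵀP = [8.0000 -2.0000]
S = R + BᵀPB = [3/2] + [8.0000] = [9.5000]
BᵀPA = [6.0000 36.0000]
K = S⁻¹·BᵀPA = [0.6316 3.7895]
A−BK = [0.8684 0.2105; 3.0000 -2.0000]
AᵀP(A−BK) = [5.2105 1.2632; 1.2632 27.5789]
P' = Q + AᵀP(A−BK) = [15.2105 0.2632; 0.2632 28.5789]
tr(P') = 43.7895

43.7895


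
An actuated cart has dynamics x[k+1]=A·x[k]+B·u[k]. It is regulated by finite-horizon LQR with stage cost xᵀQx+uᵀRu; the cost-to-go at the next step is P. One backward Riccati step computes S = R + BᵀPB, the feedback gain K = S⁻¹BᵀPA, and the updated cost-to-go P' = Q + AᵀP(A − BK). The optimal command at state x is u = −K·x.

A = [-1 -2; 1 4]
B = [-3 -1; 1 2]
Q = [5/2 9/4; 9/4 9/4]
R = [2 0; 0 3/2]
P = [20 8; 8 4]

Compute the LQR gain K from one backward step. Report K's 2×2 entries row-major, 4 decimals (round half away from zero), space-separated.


0.2081 0.0585 0.2732 1.3268

BᵀP = [-52.0000 -20.0000; -4.0000 0.0000]
S = R + BᵀPB = [2 0; 0 3/2] + [136.0000 12.0000; 12.0000 4.0000] = [138.0000 12.0000; 12.0000 5.5000]
BᵀPA = [32.0000 24.0000; 4.0000 8.0000]
K = S⁻¹·BᵀPA = [0.2081 0.0585; 0.2732 1.3268]
A−BK = [-0.1024 -0.4976; 0.2455 1.2878]
AᵀP(A−BK) = [0.2472 0.8195; 0.8195 3.9805]
P' = Q + AᵀP(A−BK) = [2.7472 3.0695; 3.0695 6.2305]
tr(P') = 8.9776


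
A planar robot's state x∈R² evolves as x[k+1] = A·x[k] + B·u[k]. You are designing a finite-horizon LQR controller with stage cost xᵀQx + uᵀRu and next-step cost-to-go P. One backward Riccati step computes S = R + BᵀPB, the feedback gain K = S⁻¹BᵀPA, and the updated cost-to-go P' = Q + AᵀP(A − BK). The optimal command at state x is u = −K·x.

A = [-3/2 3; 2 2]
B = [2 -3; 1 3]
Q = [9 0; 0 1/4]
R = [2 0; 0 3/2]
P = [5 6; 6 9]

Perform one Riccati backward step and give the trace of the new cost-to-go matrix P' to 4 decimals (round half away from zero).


15.1558

BᵀP = [16.0000 21.0000; 3.0000 9.0000]
S = R + BᵀPB = [2 0; 0 3/2] + [53.0000 15.0000; 15.0000 18.0000] = [55.0000 15.0000; 15.0000 19.5000]
BᵀPA = [18.0000 90.0000; 13.5000 27.0000]
K = S⁻¹·BᵀPA = [0.1752 1.5929; 0.5575 0.1593]
A−BK = [-0.1779 0.2920; 0.1522 -0.0708]
AᵀP(A−BK) = [0.5695 0.6770; 0.6770 5.3363]
P' = Q + AᵀP(A−BK) = [9.5695 0.6770; 0.6770 5.5863]
tr(P') = 15.1558


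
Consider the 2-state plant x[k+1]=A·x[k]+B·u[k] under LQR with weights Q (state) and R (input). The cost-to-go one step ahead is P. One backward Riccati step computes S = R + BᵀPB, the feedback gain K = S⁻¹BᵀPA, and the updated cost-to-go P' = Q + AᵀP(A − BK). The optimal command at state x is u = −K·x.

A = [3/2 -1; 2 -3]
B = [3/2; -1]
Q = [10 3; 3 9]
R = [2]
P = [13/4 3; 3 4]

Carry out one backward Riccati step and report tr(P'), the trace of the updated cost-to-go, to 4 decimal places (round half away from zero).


111.5507

BᵀP = [1.8750 0.5000]
S = R + BᵀPB = [2] + [2.3125] = [4.3125]
BᵀPA = [3.8125 -3.3750]
K = S⁻¹·BᵀPA = [0.8841 -0.7826]
A−BK = [0.1739 0.1739; 2.8841 -3.7826]
AᵀP(A−BK) = [37.9420 -45.3913; -45.3913 54.6087]
P' = Q + AᵀP(A−BK) = [47.9420 -42.3913; -42.3913 63.6087]
tr(P') = 111.5507


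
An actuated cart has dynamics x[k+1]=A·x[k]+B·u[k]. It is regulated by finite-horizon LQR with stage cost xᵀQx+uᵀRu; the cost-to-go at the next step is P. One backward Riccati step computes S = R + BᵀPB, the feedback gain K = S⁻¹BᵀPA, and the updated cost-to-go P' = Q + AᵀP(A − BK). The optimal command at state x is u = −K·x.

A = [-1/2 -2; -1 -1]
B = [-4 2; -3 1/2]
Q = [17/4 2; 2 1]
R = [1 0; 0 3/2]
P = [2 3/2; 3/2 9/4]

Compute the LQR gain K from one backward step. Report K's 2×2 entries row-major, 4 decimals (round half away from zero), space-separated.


BᵀP = [-12.5000 -12.7500; 4.7500 4.1250]
S = R + BᵀPB = [1 0; 0 3/2] + [88.2500 -31.3750; -31.3750 11.5625] = [89.2500 -31.3750; -31.3750 13.0625]
BᵀPA = [19.0000 37.7500; -6.5000 -13.6250]
K = S⁻¹·BᵀPA = [0.2439 0.3617; 0.0882 -0.1743]
A−BK = [0.2992 -0.2046; -0.3124 0.1722]
AᵀP(A−BK) = [0.1894 -0.0052; -0.0052 0.2212]
P' = Q + AᵀP(A−BK) = [4.4394 1.9948; 1.9948 1.2212]
tr(P') = 5.6605

0.2439 0.3617 0.0882 -0.1743


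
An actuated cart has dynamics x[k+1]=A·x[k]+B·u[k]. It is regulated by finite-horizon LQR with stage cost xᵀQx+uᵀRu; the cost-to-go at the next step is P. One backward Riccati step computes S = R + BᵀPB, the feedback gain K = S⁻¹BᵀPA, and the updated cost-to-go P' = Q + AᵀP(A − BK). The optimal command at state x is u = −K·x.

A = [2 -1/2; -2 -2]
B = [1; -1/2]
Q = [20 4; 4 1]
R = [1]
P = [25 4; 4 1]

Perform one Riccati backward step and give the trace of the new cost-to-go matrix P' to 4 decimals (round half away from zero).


BᵀP = [23.0000 3.5000]
S = R + BᵀPB = [1] + [21.2500] = [22.2500]
BᵀPA = [39.0000 -18.5000]
K = S⁻¹·BᵀPA = [1.7528 -0.8315]
A−BK = [0.2472 0.3315; -1.1236 -2.4157]
AᵀP(A−BK) = [3.6404 -0.5730; -0.5730 2.8680]
P' = Q + AᵀP(A−BK) = [23.6404 3.4270; 3.4270 3.8680]
tr(P') = 27.5084

27.5084


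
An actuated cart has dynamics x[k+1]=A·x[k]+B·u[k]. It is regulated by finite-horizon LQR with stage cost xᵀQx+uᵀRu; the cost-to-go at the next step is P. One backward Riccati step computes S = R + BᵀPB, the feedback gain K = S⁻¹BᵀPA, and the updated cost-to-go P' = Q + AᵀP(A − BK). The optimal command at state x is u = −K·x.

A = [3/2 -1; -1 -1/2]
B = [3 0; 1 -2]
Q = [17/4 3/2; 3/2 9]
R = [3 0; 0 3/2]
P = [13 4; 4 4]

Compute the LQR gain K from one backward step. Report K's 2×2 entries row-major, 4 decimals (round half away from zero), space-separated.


0.4602 -0.3247 0.6130 0.0920

BᵀP = [43.0000 16.0000; -8.0000 -8.0000]
S = R + BᵀPB = [3 0; 0 3/2] + [145.0000 -32.0000; -32.0000 16.0000] = [148.0000 -32.0000; -32.0000 17.5000]
BᵀPA = [48.5000 -51.0000; -4.0000 12.0000]
K = S⁻¹·BᵀPA = [0.4602 -0.3247; 0.6130 0.0920]
A−BK = [0.1193 -0.0259; -0.2342 0.0086]
AᵀP(A−BK) = [1.3800 -0.3836; -0.3836 0.3362]
P' = Q + AᵀP(A−BK) = [5.6300 1.1164; 1.1164 9.3362]
tr(P') = 14.9662


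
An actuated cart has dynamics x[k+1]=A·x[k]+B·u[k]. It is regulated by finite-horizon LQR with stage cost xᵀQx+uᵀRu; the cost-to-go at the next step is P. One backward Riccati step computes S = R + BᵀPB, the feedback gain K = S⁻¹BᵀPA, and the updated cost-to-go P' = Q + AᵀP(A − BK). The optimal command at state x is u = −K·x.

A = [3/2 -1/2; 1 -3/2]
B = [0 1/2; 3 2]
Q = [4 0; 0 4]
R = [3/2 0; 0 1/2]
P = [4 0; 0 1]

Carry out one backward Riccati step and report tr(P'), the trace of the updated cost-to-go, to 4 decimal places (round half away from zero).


BᵀP = [0.0000 3.0000; 2.0000 2.0000]
S = R + BᵀPB = [3/2 0; 0 1/2] + [9.0000 6.0000; 6.0000 5.0000] = [10.5000 6.0000; 6.0000 5.5000]
BᵀPA = [3.0000 -4.5000; 5.0000 -4.0000]
K = S⁻¹·BᵀPA = [-0.6207 -0.0345; 1.5862 -0.6897]
A−BK = [0.7069 -0.1552; -0.3103 -0.0172]
AᵀP(A−BK) = [3.9310 -0.9483; -0.9483 0.3362]
P' = Q + AᵀP(A−BK) = [7.9310 -0.9483; -0.9483 4.3362]
tr(P') = 12.2672

12.2672


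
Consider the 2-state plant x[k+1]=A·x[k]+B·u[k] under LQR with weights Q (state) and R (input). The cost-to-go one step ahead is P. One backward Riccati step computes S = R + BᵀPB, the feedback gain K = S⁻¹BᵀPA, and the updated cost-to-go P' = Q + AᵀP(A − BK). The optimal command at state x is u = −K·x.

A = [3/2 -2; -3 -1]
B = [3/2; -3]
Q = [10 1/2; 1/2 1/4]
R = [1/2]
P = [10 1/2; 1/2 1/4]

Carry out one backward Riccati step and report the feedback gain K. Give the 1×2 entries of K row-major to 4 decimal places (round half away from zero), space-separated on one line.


BᵀP = [13.5000 0.0000]
S = R + BᵀPB = [1/2] + [20.2500] = [20.7500]
BᵀPA = [20.2500 -27.0000]
K = S⁻¹·BᵀPA = [0.9759 -1.3012]
A−BK = [0.0361 -0.0482; -0.0723 -4.9036]
AᵀP(A−BK) = [0.4880 -0.6506; -0.6506 7.1175]
P' = Q + AᵀP(A−BK) = [10.4880 -0.1506; -0.1506 7.3675]
tr(P') = 17.8554

0.9759 -1.3012


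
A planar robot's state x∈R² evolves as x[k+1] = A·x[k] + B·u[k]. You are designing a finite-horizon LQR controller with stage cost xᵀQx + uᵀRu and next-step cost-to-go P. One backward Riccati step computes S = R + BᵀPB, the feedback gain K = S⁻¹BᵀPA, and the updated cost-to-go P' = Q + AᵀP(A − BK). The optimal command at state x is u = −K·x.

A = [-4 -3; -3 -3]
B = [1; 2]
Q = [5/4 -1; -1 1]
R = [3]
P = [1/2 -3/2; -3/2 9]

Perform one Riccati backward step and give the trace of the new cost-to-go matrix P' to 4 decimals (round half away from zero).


14.5187

BᵀP = [-2.5000 16.5000]
S = R + BᵀPB = [3] + [30.5000] = [33.5000]
BᵀPA = [-39.5000 -42.0000]
K = S⁻¹·BᵀPA = [-1.1791 -1.2537]
A−BK = [-2.8209 -1.7463; -0.6418 -0.4925]
AᵀP(A−BK) = [6.4254 5.9776; 5.9776 5.8433]
P' = Q + AᵀP(A−BK) = [7.6754 4.9776; 4.9776 6.8433]
tr(P') = 14.5187


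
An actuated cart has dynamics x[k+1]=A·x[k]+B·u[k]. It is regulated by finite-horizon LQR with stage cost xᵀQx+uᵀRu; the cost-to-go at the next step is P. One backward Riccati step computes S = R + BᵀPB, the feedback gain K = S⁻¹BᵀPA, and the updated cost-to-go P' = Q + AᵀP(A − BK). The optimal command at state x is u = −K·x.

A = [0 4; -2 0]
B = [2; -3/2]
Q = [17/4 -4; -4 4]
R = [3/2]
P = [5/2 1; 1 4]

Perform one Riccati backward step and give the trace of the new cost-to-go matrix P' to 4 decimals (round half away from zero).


46.3190

BᵀP = [3.5000 -4.0000]
S = R + BᵀPB = [3/2] + [13.0000] = [14.5000]
BᵀPA = [8.0000 14.0000]
K = S⁻¹·BᵀPA = [0.5517 0.9655]
A−BK = [-1.1034 2.0690; -1.1724 1.4483]
AᵀP(A−BK) = [11.5862 -15.7241; -15.7241 26.4828]
P' = Q + AᵀP(A−BK) = [15.8362 -19.7241; -19.7241 30.4828]
tr(P') = 46.3190


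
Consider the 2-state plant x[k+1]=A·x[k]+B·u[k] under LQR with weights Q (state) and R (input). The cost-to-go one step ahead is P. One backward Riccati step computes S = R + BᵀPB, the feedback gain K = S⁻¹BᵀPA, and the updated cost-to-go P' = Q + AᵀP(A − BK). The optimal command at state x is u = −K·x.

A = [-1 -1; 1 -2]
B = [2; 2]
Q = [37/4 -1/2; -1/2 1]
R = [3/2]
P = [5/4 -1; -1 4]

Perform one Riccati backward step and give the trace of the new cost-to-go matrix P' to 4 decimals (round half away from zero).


17.8879

BᵀP = [0.5000 6.0000]
S = R + BᵀPB = [3/2] + [13.0000] = [14.5000]
BᵀPA = [5.5000 -12.5000]
K = S⁻¹·BᵀPA = [0.3793 -0.8621]
A−BK = [-1.7586 0.7241; 0.2414 -0.2759]
AᵀP(A−BK) = [5.1638 -3.0086; -3.0086 2.4741]
P' = Q + AᵀP(A−BK) = [14.4138 -3.5086; -3.5086 3.4741]
tr(P') = 17.8879


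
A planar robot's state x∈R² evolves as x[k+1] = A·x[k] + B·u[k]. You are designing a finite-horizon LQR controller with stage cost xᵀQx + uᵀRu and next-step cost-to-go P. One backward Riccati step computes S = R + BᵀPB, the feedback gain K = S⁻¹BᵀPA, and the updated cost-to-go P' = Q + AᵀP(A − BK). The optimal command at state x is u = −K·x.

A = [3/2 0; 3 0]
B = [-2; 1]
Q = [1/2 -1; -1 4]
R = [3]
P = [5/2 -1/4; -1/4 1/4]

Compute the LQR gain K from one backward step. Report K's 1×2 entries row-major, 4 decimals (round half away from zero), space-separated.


-0.3947 0.0000

BᵀP = [-5.2500 0.7500]
S = R + BᵀPB = [3] + [11.2500] = [14.2500]
BᵀPA = [-5.6250 0.0000]
K = S⁻¹·BᵀPA = [-0.3947 0.0000]
A−BK = [0.7105 0.0000; 3.3947 0.0000]
AᵀP(A−BK) = [3.4046 0.0000; 0.0000 0.0000]
P' = Q + AᵀP(A−BK) = [3.9046 -1.0000; -1.0000 4.0000]
tr(P') = 7.9046


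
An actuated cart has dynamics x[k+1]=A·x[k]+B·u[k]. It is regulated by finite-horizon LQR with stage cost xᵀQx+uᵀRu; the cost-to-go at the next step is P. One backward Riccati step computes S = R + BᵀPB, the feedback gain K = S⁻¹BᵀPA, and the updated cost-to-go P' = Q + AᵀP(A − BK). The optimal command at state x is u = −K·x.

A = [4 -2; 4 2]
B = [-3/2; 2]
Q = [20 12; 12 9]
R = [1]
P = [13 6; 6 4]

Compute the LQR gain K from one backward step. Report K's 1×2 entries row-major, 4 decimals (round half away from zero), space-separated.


BᵀP = [-7.5000 -1.0000]
S = R + BᵀPB = [1] + [9.2500] = [10.2500]
BᵀPA = [-34.0000 13.0000]
K = S⁻¹·BᵀPA = [-3.3171 1.2683]
A−BK = [-0.9756 -0.0976; 10.6341 -0.5366]
AᵀP(A−BK) = [351.2195 -28.8780; -28.8780 3.5122]
P' = Q + AᵀP(A−BK) = [371.2195 -16.8780; -16.8780 12.5122]
tr(P') = 383.7317

-3.3171 1.2683


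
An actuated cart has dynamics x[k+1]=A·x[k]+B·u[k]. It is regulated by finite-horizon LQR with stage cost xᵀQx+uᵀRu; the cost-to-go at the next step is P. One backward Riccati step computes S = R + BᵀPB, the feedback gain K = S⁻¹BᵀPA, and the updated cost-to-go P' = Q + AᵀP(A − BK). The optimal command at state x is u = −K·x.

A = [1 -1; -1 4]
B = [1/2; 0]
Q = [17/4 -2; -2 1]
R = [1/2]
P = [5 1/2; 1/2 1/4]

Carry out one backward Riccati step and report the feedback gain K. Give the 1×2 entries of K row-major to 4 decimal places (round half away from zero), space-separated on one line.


1.2857 -0.8571

BᵀP = [2.5000 0.2500]
S = R + BᵀPB = [1/2] + [1.2500] = [1.7500]
BᵀPA = [2.2500 -1.5000]
K = S⁻¹·BᵀPA = [1.2857 -0.8571]
A−BK = [0.3571 -0.5714; -1.0000 4.0000]
AᵀP(A−BK) = [1.3571 -1.5714; -1.5714 3.7143]
P' = Q + AᵀP(A−BK) = [5.6071 -3.5714; -3.5714 4.7143]
tr(P') = 10.3214


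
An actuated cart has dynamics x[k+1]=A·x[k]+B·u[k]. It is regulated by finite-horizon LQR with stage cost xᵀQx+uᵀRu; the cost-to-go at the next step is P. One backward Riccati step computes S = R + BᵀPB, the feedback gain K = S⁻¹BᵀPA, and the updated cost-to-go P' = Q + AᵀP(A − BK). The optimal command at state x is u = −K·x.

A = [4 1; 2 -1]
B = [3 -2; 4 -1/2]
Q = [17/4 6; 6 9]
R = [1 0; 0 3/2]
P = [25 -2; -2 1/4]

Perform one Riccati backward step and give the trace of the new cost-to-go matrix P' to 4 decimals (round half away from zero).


15.6703

BᵀP = [67.0000 -5.0000; -49.0000 3.8750]
S = R + BᵀPB = [1 0; 0 3/2] + [181.0000 -131.5000; -131.5000 96.0625] = [182.0000 -131.5000; -131.5000 97.5625]
BᵀPA = [258.0000 72.0000; -188.2500 -52.8750]
K = S⁻¹·BᵀPA = [0.8968 0.1539; -0.7207 -0.3345]
A−BK = [-0.1320 -0.1308; -1.9478 -1.7829]
AᵀP(A−BK) = [1.9391 0.8193; 0.8193 0.4811]
P' = Q + AᵀP(A−BK) = [6.1891 6.8193; 6.8193 9.4811]
tr(P') = 15.6703


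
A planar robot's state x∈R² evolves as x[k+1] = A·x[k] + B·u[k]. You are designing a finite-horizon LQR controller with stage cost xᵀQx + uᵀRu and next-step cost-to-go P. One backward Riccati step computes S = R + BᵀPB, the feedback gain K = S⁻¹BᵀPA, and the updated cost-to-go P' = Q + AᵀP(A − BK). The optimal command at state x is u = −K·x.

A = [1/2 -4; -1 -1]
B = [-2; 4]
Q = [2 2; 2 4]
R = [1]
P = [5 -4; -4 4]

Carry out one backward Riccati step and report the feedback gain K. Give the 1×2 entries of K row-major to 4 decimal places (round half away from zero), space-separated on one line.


BᵀP = [-26.0000 24.0000]
S = R + BᵀPB = [1] + [148.0000] = [149.0000]
BᵀPA = [-37.0000 80.0000]
K = S⁻¹·BᵀPA = [-0.2483 0.5369]
A−BK = [0.0034 -2.9262; -0.0067 -3.1477]
AᵀP(A−BK) = [0.0621 -0.1342; -0.1342 9.0470]
P' = Q + AᵀP(A−BK) = [2.0621 1.8658; 1.8658 13.0470]
tr(P') = 15.1091

-0.2483 0.5369


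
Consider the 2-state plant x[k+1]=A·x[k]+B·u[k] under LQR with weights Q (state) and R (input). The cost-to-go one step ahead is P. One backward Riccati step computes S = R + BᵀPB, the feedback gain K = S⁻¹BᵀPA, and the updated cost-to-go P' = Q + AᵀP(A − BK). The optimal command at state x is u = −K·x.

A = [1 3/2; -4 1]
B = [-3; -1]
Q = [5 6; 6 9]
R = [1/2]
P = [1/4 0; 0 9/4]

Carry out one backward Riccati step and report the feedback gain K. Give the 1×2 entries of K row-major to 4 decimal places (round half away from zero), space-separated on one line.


BᵀP = [-0.7500 -2.2500]
S = R + BᵀPB = [1/2] + [4.5000] = [5.0000]
BᵀPA = [8.2500 -3.3750]
K = S⁻¹·BᵀPA = [1.6500 -0.6750]
A−BK = [5.9500 -0.5250; -2.3500 0.3250]
AᵀP(A−BK) = [22.6375 -3.0563; -3.0563 0.5344]
P' = Q + AᵀP(A−BK) = [27.6375 2.9438; 2.9438 9.5344]
tr(P') = 37.1719

1.6500 -0.6750


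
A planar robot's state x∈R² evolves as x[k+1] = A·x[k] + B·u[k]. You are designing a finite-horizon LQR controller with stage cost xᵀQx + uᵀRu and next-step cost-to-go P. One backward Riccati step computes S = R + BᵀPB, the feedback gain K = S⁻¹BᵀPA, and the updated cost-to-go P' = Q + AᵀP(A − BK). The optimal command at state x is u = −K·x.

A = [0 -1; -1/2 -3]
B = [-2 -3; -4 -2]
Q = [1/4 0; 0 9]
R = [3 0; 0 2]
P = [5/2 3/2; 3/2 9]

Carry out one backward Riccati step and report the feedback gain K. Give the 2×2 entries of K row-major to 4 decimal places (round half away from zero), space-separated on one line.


BᵀP = [-11.0000 -39.0000; -10.5000 -22.5000]
S = R + BᵀPB = [3 0; 0 2] + [178.0000 111.0000; 111.0000 76.5000] = [181.0000 111.0000; 111.0000 78.5000]
BᵀPA = [19.5000 128.0000; 11.2500 78.0000]
K = S⁻¹·BᵀPA = [0.1494 0.7364; -0.0679 -0.0477]
A−BK = [0.0950 0.3298; -0.0383 -0.1497]
AᵀP(A−BK) = [0.1010 0.4262; 0.4262 1.9570]
P' = Q + AᵀP(A−BK) = [0.3510 0.4262; 0.4262 10.9570]
tr(P') = 11.3080

0.1494 0.7364 -0.0679 -0.0477


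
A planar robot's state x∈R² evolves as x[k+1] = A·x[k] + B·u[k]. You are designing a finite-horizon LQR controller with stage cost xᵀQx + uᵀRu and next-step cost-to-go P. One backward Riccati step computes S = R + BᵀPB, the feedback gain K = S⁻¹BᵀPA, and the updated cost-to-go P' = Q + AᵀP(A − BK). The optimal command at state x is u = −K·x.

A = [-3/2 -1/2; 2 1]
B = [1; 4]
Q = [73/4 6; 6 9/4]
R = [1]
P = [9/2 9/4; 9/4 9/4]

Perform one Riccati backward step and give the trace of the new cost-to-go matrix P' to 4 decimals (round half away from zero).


BᵀP = [13.5000 11.2500]
S = R + BᵀPB = [1] + [58.5000] = [59.5000]
BᵀPA = [2.2500 4.5000]
K = S⁻¹·BᵀPA = [0.0378 0.0756]
A−BK = [-1.5378 -0.5756; 1.8487 0.6975]
AᵀP(A−BK) = [5.5399 2.0798; 2.0798 0.7847]
P' = Q + AᵀP(A−BK) = [23.7899 8.0798; 8.0798 3.0347]
tr(P') = 26.8246

26.8246


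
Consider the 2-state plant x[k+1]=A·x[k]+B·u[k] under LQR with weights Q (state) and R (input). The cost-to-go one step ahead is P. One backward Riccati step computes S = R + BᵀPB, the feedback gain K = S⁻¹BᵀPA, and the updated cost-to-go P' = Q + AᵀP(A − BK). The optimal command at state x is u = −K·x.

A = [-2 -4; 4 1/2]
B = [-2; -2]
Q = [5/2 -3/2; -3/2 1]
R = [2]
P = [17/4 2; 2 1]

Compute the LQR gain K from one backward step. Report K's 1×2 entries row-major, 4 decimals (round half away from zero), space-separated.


BᵀP = [-12.5000 -6.0000]
S = R + BᵀPB = [2] + [37.0000] = [39.0000]
BᵀPA = [1.0000 47.0000]
K = S⁻¹·BᵀPA = [0.0256 1.2051]
A−BK = [-1.9487 -1.5897; 4.0513 2.9103]
AᵀP(A−BK) = [0.9744 0.7949; 0.7949 3.6090]
P' = Q + AᵀP(A−BK) = [3.4744 -0.7051; -0.7051 4.6090]
tr(P') = 8.0833

0.0256 1.2051


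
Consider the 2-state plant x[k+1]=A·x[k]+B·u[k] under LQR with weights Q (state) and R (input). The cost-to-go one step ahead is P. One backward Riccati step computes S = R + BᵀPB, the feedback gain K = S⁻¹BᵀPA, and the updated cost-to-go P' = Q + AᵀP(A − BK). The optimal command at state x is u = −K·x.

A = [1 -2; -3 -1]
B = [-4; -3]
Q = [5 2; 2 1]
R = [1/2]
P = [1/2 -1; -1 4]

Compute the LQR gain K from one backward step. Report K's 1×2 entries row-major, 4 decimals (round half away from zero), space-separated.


1.2195 0.2927

BᵀP = [1.0000 -8.0000]
S = R + BᵀPB = [1/2] + [20.0000] = [20.5000]
BᵀPA = [25.0000 6.0000]
K = S⁻¹·BᵀPA = [1.2195 0.2927]
A−BK = [5.8780 -0.8293; 0.6585 -0.1220]
AᵀP(A−BK) = [12.0122 -1.3171; -1.3171 0.2439]
P' = Q + AᵀP(A−BK) = [17.0122 0.6829; 0.6829 1.2439]
tr(P') = 18.2561


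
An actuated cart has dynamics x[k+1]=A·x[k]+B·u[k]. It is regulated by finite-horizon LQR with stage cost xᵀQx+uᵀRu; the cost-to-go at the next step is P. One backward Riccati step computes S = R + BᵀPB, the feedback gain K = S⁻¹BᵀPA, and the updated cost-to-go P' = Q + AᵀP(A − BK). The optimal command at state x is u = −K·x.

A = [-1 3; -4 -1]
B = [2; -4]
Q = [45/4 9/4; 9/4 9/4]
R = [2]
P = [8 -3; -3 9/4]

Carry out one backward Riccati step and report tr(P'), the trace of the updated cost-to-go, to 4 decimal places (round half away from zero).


BᵀP = [28.0000 -15.0000]
S = R + BᵀPB = [2] + [116.0000] = [118.0000]
BᵀPA = [32.0000 99.0000]
K = S⁻¹·BᵀPA = [0.2712 0.8390]
A−BK = [-1.5424 1.3220; -2.9153 2.3559]
AᵀP(A−BK) = [11.3220 -8.8475; -8.8475 9.1907]
P' = Q + AᵀP(A−BK) = [22.5720 -6.5975; -6.5975 11.4407]
tr(P') = 34.0127

34.0127
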